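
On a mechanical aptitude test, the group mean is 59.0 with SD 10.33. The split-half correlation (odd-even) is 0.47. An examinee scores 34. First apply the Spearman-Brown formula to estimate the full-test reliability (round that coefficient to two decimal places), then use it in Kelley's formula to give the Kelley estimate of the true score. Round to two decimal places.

Spearman-Brown: ρ = 2r/(1 + r) = 2(0.47)/(1 + 0.47) = 0.940/1.47 = 0.6395 → 0.64
T̂ = ρX + (1 − ρ)μ
  = 0.64 × 34 + 0.36 × 59.0
  = 21.76 + 21.240
  = 43.000
  ≈ 43.00

43.00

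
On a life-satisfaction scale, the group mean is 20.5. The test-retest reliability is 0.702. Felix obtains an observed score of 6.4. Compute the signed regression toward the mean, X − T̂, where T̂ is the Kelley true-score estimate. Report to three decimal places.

Weight the observed score by reliability and the mean by (1 − reliability): T̂ = 0.702·6.4 + 0.298·20.5 = 4.4928 + 6.1090 = 10.60180.
X − T̂ = 6.4 − 10.6018 = -4.2018 → -4.202

-4.202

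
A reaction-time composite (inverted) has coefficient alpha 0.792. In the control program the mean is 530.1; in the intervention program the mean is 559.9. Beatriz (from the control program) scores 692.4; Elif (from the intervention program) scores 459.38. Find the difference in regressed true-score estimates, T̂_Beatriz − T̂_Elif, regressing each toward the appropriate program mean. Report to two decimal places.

T̂_Beatriz = 0.792(692.4) + 0.208(530.1) = 658.6416
T̂_Elif = 0.792(459.38) + 0.208(559.9) = 480.2882
Difference = 658.6416 − 480.2882 = 178.3534

178.35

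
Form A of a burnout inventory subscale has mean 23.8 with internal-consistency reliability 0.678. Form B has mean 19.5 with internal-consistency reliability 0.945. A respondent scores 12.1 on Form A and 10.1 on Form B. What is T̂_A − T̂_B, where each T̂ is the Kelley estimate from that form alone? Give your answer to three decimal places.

5.250

T̂_A = 0.678(12.1) + 0.322(23.8) = 15.86740
T̂_B = 0.945(10.1) + 0.055(19.5) = 10.61700
T̂_A − T̂_B = 5.25040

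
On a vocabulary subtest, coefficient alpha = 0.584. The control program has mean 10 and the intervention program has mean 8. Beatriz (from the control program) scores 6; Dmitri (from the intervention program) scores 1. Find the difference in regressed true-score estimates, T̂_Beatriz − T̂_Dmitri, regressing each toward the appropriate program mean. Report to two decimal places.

3.75

T̂_Beatriz = 0.584(6) + 0.416(10) = 7.6640
T̂_Dmitri = 0.584(1) + 0.416(8) = 3.9120
Difference = 7.6640 − 3.9120 = 3.7520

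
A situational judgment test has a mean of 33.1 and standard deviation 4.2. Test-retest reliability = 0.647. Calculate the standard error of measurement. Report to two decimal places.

SEM = SD · √(1 − ρ) = 4.2 × √0.353 = 4.2 × 0.5941 = 2.495

2.50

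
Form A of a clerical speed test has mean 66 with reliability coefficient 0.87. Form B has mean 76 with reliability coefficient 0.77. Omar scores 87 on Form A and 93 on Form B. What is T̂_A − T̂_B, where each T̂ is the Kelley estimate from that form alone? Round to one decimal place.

T̂_A = 0.87(87) + 0.13(66) = 84.270
T̂_B = 0.77(93) + 0.23(76) = 89.090
T̂_A − T̂_B = -4.820

-4.8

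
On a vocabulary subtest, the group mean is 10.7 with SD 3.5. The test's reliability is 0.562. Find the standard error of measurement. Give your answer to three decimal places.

SEM = SD · √(1 − ρ) = 3.5 × √0.438 = 3.5 × 0.6618 = 2.3164

2.316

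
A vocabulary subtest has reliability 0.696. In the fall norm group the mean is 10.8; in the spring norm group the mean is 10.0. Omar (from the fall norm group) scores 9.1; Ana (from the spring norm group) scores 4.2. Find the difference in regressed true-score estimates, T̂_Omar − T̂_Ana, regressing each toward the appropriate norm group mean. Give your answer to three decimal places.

T̂_Omar = 0.696(9.1) + 0.304(10.8) = 9.61680
T̂_Ana = 0.696(4.2) + 0.304(10.0) = 5.96320
Difference = 9.61680 − 5.96320 = 3.65360

3.654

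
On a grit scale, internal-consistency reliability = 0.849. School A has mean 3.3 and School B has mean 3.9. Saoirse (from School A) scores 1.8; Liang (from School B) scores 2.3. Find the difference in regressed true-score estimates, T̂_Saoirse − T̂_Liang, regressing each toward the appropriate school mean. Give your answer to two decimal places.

T̂_Saoirse = 0.849(1.8) + 0.151(3.3) = 2.0265
T̂_Liang = 0.849(2.3) + 0.151(3.9) = 2.5416
Difference = 2.0265 − 2.5416 = -0.5151

-0.52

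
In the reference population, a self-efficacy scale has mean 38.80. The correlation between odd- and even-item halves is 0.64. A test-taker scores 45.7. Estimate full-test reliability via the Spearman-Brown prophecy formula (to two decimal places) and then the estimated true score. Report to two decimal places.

44.18

Spearman-Brown: ρ = 2r/(1 + r) = 2(0.64)/(1 + 0.64) = 1.280/1.64 = 0.7805 → 0.78
T̂ = 0.78(45.7) + 0.22(38.80) = 35.646 + 8.5360 = 44.182 → 44.18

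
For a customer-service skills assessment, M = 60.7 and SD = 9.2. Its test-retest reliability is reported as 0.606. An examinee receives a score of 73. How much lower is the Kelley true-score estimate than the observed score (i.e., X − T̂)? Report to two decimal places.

T̂ = ρX + (1 − ρ)μ
  = 0.606 × 73 + 0.394 × 60.7
  = 44.238 + 23.9158
  = 68.1538
  ≈ 68.154
X − T̂ = 73 − 68.154 = 4.846 → 4.85

4.85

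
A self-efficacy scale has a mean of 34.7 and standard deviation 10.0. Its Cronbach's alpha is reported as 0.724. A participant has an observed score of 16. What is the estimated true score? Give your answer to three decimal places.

21.161

Kelley's formula gives T̂ = 0.724·16 + 0.276·34.7 = 11.584 + 9.5772 = 21.1612.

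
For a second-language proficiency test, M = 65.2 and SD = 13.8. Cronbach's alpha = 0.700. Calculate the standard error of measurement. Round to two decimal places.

7.56

SEM = SD · √(1 − ρ) = 13.8 × √0.300 = 13.8 × 0.5477 = 7.559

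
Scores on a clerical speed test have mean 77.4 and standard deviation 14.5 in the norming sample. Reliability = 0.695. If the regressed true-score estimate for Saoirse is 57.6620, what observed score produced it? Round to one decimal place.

T̂ = ρX + (1 − ρ)μ  ⇒  X = (T̂ − (1 − ρ)μ) / ρ
X = (57.6620 − 0.305 × 77.4) / 0.695 = (57.6620 − 23.6070) / 0.695 = 34.0550 / 0.695 = 49.000

49.0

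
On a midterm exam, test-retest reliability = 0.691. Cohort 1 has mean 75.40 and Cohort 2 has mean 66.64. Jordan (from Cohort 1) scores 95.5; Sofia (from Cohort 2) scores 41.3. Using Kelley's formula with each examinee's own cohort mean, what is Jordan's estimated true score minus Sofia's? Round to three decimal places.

40.159

T̂_Jordan = 0.691(95.5) + 0.309(75.40) = 89.28910
T̂_Sofia = 0.691(41.3) + 0.309(66.64) = 49.13006
Difference = 89.28910 − 49.13006 = 40.15904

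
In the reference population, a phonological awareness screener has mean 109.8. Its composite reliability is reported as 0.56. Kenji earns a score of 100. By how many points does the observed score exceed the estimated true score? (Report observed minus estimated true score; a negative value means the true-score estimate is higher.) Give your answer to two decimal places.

Weight the observed score by reliability and the mean by (1 − reliability): T̂ = 0.56·100 + 0.44·109.8 = 56.00 + 48.312 = 104.3120.
X − T̂ = 100 − 104.312 = -4.312 → -4.31

-4.31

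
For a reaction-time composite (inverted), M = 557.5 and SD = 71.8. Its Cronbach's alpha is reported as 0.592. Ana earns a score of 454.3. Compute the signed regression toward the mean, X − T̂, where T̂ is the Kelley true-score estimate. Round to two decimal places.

-42.11

Regress the observed score toward the mean by the unreliability: T̂ = 0.592·454.3 + 0.408·557.5 = 268.9456 + 227.4600 = 496.4056.
X − T̂ = 454.3 − 496.406 = -42.106 → -42.11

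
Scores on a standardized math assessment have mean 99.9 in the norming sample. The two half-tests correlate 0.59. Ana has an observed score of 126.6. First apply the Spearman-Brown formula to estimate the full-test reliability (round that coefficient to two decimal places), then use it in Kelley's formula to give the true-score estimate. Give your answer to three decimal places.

119.658

Spearman-Brown: ρ = 2r/(1 + r) = 2(0.59)/(1 + 0.59) = 1.180/1.59 = 0.7421 → 0.74
Regress the observed score toward the mean by the unreliability: T̂ = 0.74·126.6 + 0.26·99.9 = 93.684 + 25.974 = 119.6580.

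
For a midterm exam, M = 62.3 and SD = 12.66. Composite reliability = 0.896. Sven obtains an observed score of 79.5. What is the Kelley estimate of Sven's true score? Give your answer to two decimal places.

77.71

Kelley's formula gives T̂ = 0.896·79.5 + 0.104·62.3 = 71.2320 + 6.4792 = 77.711.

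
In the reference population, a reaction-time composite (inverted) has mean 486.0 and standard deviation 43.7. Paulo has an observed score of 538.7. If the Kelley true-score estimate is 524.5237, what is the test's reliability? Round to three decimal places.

0.731

T̂ = ρX + (1 − ρ)μ  ⇒  T̂ − μ = ρ(X − μ)
ρ = (T̂ − μ)/(X − μ) = (524.5237 − 486.0) / (538.7 − 486.0) = 38.5237 / 52.7 = 0.73100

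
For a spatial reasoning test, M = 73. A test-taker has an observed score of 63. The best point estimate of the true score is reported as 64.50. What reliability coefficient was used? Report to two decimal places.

0.85

T̂ = ρX + (1 − ρ)μ  ⇒  T̂ − μ = ρ(X − μ)
ρ = (T̂ − μ)/(X − μ) = (64.50 − 73) / (63 − 73) = -8.50 / -10.0 = 0.8500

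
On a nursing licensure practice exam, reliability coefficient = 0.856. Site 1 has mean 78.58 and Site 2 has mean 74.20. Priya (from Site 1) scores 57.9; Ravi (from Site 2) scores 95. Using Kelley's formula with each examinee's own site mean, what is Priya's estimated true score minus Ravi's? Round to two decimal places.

-31.13

T̂_Priya = 0.856(57.9) + 0.144(78.58) = 60.8779
T̂_Ravi = 0.856(95) + 0.144(74.20) = 92.0048
Difference = 60.8779 − 92.0048 = -31.1269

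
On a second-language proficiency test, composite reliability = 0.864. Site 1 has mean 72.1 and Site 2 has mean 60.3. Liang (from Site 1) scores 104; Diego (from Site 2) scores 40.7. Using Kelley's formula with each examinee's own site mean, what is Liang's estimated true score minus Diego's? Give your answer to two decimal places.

56.30

T̂_Liang = 0.864(104) + 0.136(72.1) = 99.6616
T̂_Diego = 0.864(40.7) + 0.136(60.3) = 43.3656
Difference = 99.6616 − 43.3656 = 56.2960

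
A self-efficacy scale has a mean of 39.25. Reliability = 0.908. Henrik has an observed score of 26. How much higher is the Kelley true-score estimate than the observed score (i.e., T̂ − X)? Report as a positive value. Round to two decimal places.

Regress the observed score toward the mean by the unreliability: T̂ = 0.908·26 + 0.092·39.25 = 23.608 + 3.61100 = 27.2190.
T̂ − X = 27.219 − 26 = 1.219 → 1.22

1.22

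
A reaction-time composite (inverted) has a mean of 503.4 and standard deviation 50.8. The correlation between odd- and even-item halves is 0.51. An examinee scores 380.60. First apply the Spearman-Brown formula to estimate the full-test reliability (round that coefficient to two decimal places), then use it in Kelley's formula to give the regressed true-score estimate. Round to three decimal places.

419.896

Spearman-Brown: ρ = 2r/(1 + r) = 2(0.51)/(1 + 0.51) = 1.020/1.51 = 0.6755 → 0.68
T̂ = 0.68(380.60) + 0.32(503.4) = 258.8080 + 161.088 = 419.8960 → 419.896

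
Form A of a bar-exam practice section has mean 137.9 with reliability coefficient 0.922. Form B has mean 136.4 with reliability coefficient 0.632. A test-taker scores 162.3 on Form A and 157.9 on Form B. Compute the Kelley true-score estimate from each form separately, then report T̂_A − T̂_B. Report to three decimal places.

10.409

T̂_A = 0.922(162.3) + 0.078(137.9) = 160.39680
T̂_B = 0.632(157.9) + 0.368(136.4) = 149.98800
T̂_A − T̂_B = 10.40880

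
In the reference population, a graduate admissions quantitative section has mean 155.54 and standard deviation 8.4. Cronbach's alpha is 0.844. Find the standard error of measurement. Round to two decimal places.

SEM = SD · √(1 − ρ) = 8.4 × √0.156 = 8.4 × 0.3950 = 3.318

3.32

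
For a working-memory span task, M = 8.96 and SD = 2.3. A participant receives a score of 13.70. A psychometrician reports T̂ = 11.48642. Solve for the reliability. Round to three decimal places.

0.533

T̂ = ρX + (1 − ρ)μ  ⇒  T̂ − μ = ρ(X − μ)
ρ = (T̂ − μ)/(X − μ) = (11.48642 − 8.96) / (13.70 − 8.96) = 2.52642 / 4.74 = 0.53300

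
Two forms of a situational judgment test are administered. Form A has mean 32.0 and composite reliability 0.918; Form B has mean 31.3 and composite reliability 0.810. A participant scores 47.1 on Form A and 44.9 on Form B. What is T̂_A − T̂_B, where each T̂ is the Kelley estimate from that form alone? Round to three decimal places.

3.546

T̂_A = 0.918(47.1) + 0.082(32.0) = 45.86180
T̂_B = 0.810(44.9) + 0.190(31.3) = 42.31600
T̂_A − T̂_B = 3.54580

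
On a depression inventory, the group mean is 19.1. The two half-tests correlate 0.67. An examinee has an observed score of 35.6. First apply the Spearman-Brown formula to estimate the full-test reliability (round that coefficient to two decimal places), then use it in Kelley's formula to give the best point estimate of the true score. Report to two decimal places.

32.30

Spearman-Brown: ρ = 2r/(1 + r) = 2(0.67)/(1 + 0.67) = 1.340/1.67 = 0.8024 → 0.80
Kelley's formula gives T̂ = 0.80·35.6 + 0.20·19.1 = 28.480 + 3.820 = 32.300.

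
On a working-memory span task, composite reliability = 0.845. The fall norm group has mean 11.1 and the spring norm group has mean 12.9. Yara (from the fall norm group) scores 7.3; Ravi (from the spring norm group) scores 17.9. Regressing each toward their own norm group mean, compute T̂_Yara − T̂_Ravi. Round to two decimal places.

T̂_Yara = 0.845(7.3) + 0.155(11.1) = 7.8890
T̂_Ravi = 0.845(17.9) + 0.155(12.9) = 17.1250
Difference = 7.8890 − 17.1250 = -9.2360

-9.24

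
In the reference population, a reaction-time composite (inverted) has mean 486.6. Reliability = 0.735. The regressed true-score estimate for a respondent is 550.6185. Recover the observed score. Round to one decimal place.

573.7

T̂ = ρX + (1 − ρ)μ  ⇒  X = (T̂ − (1 − ρ)μ) / ρ
X = (550.6185 − 0.265 × 486.6) / 0.735 = (550.6185 − 128.9490) / 0.735 = 421.6695 / 0.735 = 573.700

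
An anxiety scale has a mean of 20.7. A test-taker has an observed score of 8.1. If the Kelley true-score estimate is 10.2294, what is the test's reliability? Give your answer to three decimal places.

0.831

T̂ = ρX + (1 − ρ)μ  ⇒  T̂ − μ = ρ(X − μ)
ρ = (T̂ − μ)/(X − μ) = (10.2294 − 20.7) / (8.1 − 20.7) = -10.4706 / -12.6 = 0.83100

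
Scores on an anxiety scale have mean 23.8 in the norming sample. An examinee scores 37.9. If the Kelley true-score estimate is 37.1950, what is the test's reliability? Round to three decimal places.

0.950

T̂ = ρX + (1 − ρ)μ  ⇒  T̂ − μ = ρ(X − μ)
ρ = (T̂ − μ)/(X − μ) = (37.1950 − 23.8) / (37.9 − 23.8) = 13.3950 / 14.1 = 0.95000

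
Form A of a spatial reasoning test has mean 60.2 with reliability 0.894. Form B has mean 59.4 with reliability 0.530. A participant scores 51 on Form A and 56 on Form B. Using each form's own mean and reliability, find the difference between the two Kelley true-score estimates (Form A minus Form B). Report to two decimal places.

-5.62

T̂_A = 0.894(51) + 0.106(60.2) = 51.9752
T̂_B = 0.530(56) + 0.470(59.4) = 57.5980
T̂_A − T̂_B = -5.6228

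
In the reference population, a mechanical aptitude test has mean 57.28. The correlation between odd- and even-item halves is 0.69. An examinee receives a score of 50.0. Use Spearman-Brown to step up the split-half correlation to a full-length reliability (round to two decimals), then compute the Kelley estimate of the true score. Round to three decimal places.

Spearman-Brown: ρ = 2r/(1 + r) = 2(0.69)/(1 + 0.69) = 1.380/1.69 = 0.8166 → 0.82
T̂ = ρX + (1 − ρ)μ
  = 0.82 × 50.0 + 0.18 × 57.28
  = 41.000 + 10.3104
  = 51.3104
  ≈ 51.310

51.310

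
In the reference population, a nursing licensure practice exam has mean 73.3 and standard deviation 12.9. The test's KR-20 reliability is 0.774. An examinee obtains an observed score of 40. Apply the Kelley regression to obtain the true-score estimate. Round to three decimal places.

T̂ = 0.774(40) + 0.226(73.3) = 30.960 + 16.5658 = 47.5258 → 47.526

47.526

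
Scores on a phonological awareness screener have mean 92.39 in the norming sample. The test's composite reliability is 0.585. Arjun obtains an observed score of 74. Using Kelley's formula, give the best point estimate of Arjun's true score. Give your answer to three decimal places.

81.632

T̂ = 0.585(74) + 0.415(92.39) = 43.290 + 38.34185 = 81.6319 → 81.632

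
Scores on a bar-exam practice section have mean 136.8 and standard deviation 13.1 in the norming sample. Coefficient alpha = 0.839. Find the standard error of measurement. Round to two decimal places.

SEM = SD · √(1 − ρ) = 13.1 × √0.161 = 13.1 × 0.4012 = 5.256

5.26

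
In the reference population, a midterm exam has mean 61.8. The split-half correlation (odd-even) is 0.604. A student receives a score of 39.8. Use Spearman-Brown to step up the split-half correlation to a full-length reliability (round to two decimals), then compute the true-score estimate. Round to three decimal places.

45.300

Spearman-Brown: ρ = 2r/(1 + r) = 2(0.604)/(1 + 0.604) = 1.2080/1.604 = 0.7531 → 0.75
T̂ = 0.75(39.8) + 0.25(61.8) = 29.850 + 15.450 = 45.3000 → 45.300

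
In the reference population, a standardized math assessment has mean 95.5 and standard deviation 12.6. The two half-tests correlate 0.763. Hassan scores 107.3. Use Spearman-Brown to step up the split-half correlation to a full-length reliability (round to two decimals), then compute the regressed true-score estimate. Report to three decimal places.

105.766

Spearman-Brown: ρ = 2r/(1 + r) = 2(0.763)/(1 + 0.763) = 1.5260/1.763 = 0.8656 → 0.87
Kelley's formula gives T̂ = 0.87·107.3 + 0.13·95.5 = 93.351 + 12.415 = 105.7660.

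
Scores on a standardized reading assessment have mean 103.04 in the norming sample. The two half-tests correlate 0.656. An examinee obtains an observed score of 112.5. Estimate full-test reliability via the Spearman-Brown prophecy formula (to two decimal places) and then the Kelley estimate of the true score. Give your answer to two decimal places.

110.51

Spearman-Brown: ρ = 2r/(1 + r) = 2(0.656)/(1 + 0.656) = 1.3120/1.656 = 0.7923 → 0.79
Weight the observed score by reliability and the mean by (1 − reliability): T̂ = 0.79·112.5 + 0.21·103.04 = 88.875 + 21.6384 = 110.513.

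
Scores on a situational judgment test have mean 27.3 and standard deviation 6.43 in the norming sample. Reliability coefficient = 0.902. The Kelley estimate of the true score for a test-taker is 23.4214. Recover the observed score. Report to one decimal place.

23.0

T̂ = ρX + (1 − ρ)μ  ⇒  X = (T̂ − (1 − ρ)μ) / ρ
X = (23.4214 − 0.098 × 27.3) / 0.902 = (23.4214 − 2.6754) / 0.902 = 20.7460 / 0.902 = 23.000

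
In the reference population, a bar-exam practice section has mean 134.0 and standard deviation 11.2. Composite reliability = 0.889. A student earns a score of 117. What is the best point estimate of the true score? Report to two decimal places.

Regress the observed score toward the mean by the unreliability: T̂ = 0.889·117 + 0.111·134.0 = 104.013 + 14.8740 = 118.887.

118.89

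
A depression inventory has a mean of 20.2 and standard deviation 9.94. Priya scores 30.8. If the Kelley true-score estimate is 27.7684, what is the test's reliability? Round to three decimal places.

T̂ = ρX + (1 − ρ)μ  ⇒  T̂ − μ = ρ(X − μ)
ρ = (T̂ − μ)/(X − μ) = (27.7684 − 20.2) / (30.8 − 20.2) = 7.5684 / 10.6 = 0.71400

0.714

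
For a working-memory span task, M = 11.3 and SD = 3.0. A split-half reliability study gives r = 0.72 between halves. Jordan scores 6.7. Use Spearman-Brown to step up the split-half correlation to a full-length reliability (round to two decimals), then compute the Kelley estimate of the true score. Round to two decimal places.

7.44

Spearman-Brown: ρ = 2r/(1 + r) = 2(0.72)/(1 + 0.72) = 1.440/1.72 = 0.8372 → 0.84
T̂ = 0.84(6.7) + 0.16(11.3) = 5.628 + 1.808 = 7.436 → 7.44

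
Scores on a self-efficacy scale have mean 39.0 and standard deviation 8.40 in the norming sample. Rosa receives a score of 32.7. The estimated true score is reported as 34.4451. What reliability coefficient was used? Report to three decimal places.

0.723

T̂ = ρX + (1 − ρ)μ  ⇒  T̂ − μ = ρ(X − μ)
ρ = (T̂ − μ)/(X − μ) = (34.4451 − 39.0) / (32.7 − 39.0) = -4.5549 / -6.3 = 0.72300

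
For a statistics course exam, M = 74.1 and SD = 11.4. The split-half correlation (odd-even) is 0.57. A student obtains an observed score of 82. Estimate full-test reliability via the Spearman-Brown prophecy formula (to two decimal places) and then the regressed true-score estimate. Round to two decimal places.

Spearman-Brown: ρ = 2r/(1 + r) = 2(0.57)/(1 + 0.57) = 1.140/1.57 = 0.7261 → 0.73
T̂ = ρX + (1 − ρ)μ
  = 0.73 × 82 + 0.27 × 74.1
  = 59.86 + 20.007
  = 79.867
  ≈ 79.87

79.87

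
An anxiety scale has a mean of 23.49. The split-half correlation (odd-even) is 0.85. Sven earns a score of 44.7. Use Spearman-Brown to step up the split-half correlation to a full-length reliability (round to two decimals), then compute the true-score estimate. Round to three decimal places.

43.003

Spearman-Brown: ρ = 2r/(1 + r) = 2(0.85)/(1 + 0.85) = 1.700/1.85 = 0.9189 → 0.92
T̂ = ρX + (1 − ρ)μ
  = 0.92 × 44.7 + 0.08 × 23.49
  = 41.124 + 1.8792
  = 43.0032
  ≈ 43.003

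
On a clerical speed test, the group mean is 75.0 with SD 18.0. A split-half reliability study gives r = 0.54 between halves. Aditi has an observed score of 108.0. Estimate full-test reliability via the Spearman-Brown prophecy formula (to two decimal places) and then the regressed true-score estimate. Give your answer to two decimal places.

Spearman-Brown: ρ = 2r/(1 + r) = 2(0.54)/(1 + 0.54) = 1.080/1.54 = 0.7013 → 0.70
T̂ = ρX + (1 − ρ)μ
  = 0.70 × 108.0 + 0.30 × 75.0
  = 75.600 + 22.500
  = 98.100
  ≈ 98.10

98.10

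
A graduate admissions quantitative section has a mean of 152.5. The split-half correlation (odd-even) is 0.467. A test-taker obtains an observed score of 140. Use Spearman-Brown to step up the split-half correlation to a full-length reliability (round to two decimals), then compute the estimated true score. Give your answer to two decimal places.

144.50

Spearman-Brown: ρ = 2r/(1 + r) = 2(0.467)/(1 + 0.467) = 0.9340/1.467 = 0.6367 → 0.64
T̂ = 0.64(140) + 0.36(152.5) = 89.60 + 54.900 = 144.500 → 144.50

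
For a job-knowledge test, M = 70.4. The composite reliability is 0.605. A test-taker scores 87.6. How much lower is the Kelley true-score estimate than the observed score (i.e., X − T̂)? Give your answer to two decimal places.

6.79

T̂ = ρX + (1 − ρ)μ
  = 0.605 × 87.6 + 0.395 × 70.4
  = 52.9980 + 27.8080
  = 80.8060
  ≈ 80.806
X − T̂ = 87.6 − 80.806 = 6.794 → 6.79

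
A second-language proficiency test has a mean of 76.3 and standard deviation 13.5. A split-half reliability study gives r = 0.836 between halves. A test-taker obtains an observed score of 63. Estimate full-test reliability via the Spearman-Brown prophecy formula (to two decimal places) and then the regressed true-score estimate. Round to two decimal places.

Spearman-Brown: ρ = 2r/(1 + r) = 2(0.836)/(1 + 0.836) = 1.6720/1.836 = 0.9107 → 0.91
T̂ = ρX + (1 − ρ)μ
  = 0.91 × 63 + 0.09 × 76.3
  = 57.33 + 6.867
  = 64.197
  ≈ 64.20

64.20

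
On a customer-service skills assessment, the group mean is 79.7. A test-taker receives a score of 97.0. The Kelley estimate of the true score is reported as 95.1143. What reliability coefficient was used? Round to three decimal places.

T̂ = ρX + (1 − ρ)μ  ⇒  T̂ − μ = ρ(X − μ)
ρ = (T̂ − μ)/(X − μ) = (95.1143 − 79.7) / (97.0 − 79.7) = 15.4143 / 17.3 = 0.89100

0.891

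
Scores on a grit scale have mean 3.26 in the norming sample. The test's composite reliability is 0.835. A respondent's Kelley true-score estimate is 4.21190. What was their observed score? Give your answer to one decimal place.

T̂ = ρX + (1 − ρ)μ  ⇒  X = (T̂ − (1 − ρ)μ) / ρ
X = (4.21190 − 0.165 × 3.26) / 0.835 = (4.21190 − 0.53790) / 0.835 = 3.67400 / 0.835 = 4.400

4.4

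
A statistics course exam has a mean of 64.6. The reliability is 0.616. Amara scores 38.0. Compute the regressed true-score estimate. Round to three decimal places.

48.214

T̂ = ρX + (1 − ρ)μ
  = 0.616 × 38.0 + 0.384 × 64.6
  = 23.4080 + 24.8064
  = 48.2144
  ≈ 48.214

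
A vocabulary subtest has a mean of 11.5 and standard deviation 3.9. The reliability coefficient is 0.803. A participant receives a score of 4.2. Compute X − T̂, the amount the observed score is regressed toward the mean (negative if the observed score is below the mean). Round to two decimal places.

T̂ = 0.803(4.2) + 0.197(11.5) = 3.3726 + 2.2655 = 5.6381 → 5.638
X − T̂ = 4.2 − 5.638 = -1.438 → -1.44

-1.44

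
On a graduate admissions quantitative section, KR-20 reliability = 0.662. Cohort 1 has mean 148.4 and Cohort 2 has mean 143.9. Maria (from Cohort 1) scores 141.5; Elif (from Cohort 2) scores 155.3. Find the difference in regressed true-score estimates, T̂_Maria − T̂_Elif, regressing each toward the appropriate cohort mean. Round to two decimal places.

-7.61

T̂_Maria = 0.662(141.5) + 0.338(148.4) = 143.8322
T̂_Elif = 0.662(155.3) + 0.338(143.9) = 151.4468
Difference = 143.8322 − 151.4468 = -7.6146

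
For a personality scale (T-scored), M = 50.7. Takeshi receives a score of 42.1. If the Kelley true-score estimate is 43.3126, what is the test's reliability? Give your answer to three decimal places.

T̂ = ρX + (1 − ρ)μ  ⇒  T̂ − μ = ρ(X − μ)
ρ = (T̂ − μ)/(X − μ) = (43.3126 − 50.7) / (42.1 − 50.7) = -7.3874 / -8.6 = 0.85900

0.859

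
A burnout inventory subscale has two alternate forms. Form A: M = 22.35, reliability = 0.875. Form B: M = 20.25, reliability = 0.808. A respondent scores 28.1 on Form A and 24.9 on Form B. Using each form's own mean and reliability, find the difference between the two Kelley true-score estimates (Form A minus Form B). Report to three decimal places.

3.374

T̂_A = 0.875(28.1) + 0.125(22.35) = 27.38125
T̂_B = 0.808(24.9) + 0.192(20.25) = 24.00720
T̂_A − T̂_B = 3.37405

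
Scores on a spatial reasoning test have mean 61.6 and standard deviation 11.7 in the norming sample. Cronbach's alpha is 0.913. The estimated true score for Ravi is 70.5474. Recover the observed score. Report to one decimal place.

71.4

T̂ = ρX + (1 − ρ)μ  ⇒  X = (T̂ − (1 − ρ)μ) / ρ
X = (70.5474 − 0.087 × 61.6) / 0.913 = (70.5474 − 5.3592) / 0.913 = 65.1882 / 0.913 = 71.400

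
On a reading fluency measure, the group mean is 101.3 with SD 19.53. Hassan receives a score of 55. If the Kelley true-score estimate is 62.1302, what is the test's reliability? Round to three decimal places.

T̂ = ρX + (1 − ρ)μ  ⇒  T̂ − μ = ρ(X − μ)
ρ = (T̂ − μ)/(X − μ) = (62.1302 − 101.3) / (55 − 101.3) = -39.1698 / -46.3 = 0.84600

0.846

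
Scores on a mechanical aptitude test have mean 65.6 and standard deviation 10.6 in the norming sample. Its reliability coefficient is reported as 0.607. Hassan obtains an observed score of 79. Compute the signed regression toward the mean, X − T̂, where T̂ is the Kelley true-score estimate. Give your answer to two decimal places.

5.27

T̂ = ρX + (1 − ρ)μ
  = 0.607 × 79 + 0.393 × 65.6
  = 47.953 + 25.7808
  = 73.7338
  ≈ 73.734
X − T̂ = 79 − 73.734 = 5.266 → 5.27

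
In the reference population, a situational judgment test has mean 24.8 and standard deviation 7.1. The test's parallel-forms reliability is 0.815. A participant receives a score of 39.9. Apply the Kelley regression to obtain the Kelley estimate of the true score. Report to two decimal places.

T̂ = ρX + (1 − ρ)μ
  = 0.815 × 39.9 + 0.185 × 24.8
  = 32.5185 + 4.5880
  = 37.106
  ≈ 37.11

37.11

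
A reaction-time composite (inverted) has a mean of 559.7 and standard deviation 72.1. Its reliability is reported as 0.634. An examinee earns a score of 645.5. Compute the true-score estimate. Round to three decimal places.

614.097

Kelley's formula gives T̂ = 0.634·645.5 + 0.366·559.7 = 409.2470 + 204.8502 = 614.0972.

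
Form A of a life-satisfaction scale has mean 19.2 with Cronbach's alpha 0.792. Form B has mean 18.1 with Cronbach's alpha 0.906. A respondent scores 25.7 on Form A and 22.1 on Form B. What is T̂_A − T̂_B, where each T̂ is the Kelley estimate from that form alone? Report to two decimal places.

T̂_A = 0.792(25.7) + 0.208(19.2) = 24.3480
T̂_B = 0.906(22.1) + 0.094(18.1) = 21.7240
T̂_A − T̂_B = 2.6240

2.62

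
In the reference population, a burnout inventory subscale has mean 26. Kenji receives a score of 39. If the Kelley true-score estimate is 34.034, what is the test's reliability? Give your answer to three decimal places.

T̂ = ρX + (1 − ρ)μ  ⇒  T̂ − μ = ρ(X − μ)
ρ = (T̂ − μ)/(X − μ) = (34.034 − 26) / (39 − 26) = 8.034 / 13.0 = 0.61800

0.618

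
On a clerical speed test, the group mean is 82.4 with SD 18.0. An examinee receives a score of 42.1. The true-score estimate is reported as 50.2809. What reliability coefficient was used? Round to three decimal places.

0.797

T̂ = ρX + (1 − ρ)μ  ⇒  T̂ − μ = ρ(X − μ)
ρ = (T̂ − μ)/(X − μ) = (50.2809 − 82.4) / (42.1 − 82.4) = -32.1191 / -40.3 = 0.79700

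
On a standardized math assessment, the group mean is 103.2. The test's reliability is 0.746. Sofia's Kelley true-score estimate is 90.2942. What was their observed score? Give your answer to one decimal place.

T̂ = ρX + (1 − ρ)μ  ⇒  X = (T̂ − (1 − ρ)μ) / ρ
X = (90.2942 − 0.254 × 103.2) / 0.746 = (90.2942 − 26.2128) / 0.746 = 64.0814 / 0.746 = 85.900

85.9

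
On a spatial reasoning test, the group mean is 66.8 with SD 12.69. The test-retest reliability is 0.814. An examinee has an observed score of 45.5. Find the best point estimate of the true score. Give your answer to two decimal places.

T̂ = 0.814(45.5) + 0.186(66.8) = 37.0370 + 12.4248 = 49.462 → 49.46

49.46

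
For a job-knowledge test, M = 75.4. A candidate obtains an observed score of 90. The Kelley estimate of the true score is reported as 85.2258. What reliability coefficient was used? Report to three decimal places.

0.673

T̂ = ρX + (1 − ρ)μ  ⇒  T̂ − μ = ρ(X − μ)
ρ = (T̂ − μ)/(X − μ) = (85.2258 − 75.4) / (90 − 75.4) = 9.8258 / 14.6 = 0.67300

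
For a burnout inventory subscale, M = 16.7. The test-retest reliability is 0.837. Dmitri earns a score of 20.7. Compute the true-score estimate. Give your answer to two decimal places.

20.05

T̂ = ρX + (1 − ρ)μ
  = 0.837 × 20.7 + 0.163 × 16.7
  = 17.3259 + 2.7221
  = 20.048
  ≈ 20.05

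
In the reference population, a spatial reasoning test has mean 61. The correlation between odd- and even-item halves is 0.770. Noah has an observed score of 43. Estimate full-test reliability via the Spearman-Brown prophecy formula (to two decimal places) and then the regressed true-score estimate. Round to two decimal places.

Spearman-Brown: ρ = 2r/(1 + r) = 2(0.770)/(1 + 0.770) = 1.5400/1.770 = 0.8701 → 0.87
T̂ = 0.87(43) + 0.13(61) = 37.41 + 7.93 = 45.340 → 45.34

45.34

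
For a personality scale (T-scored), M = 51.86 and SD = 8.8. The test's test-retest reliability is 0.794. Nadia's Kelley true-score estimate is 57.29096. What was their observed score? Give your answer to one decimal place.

58.7

T̂ = ρX + (1 − ρ)μ  ⇒  X = (T̂ − (1 − ρ)μ) / ρ
X = (57.29096 − 0.206 × 51.86) / 0.794 = (57.29096 − 10.68316) / 0.794 = 46.60780 / 0.794 = 58.700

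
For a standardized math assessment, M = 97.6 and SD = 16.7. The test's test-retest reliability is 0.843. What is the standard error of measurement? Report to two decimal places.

SEM = SD · √(1 − ρ) = 16.7 × √0.157 = 16.7 × 0.3962 = 6.617

6.62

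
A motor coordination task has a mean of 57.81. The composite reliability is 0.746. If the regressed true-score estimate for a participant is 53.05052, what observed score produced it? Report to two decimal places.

51.43

T̂ = ρX + (1 − ρ)μ  ⇒  X = (T̂ − (1 − ρ)μ) / ρ
X = (53.05052 − 0.254 × 57.81) / 0.746 = (53.05052 − 14.68374) / 0.746 = 38.36678 / 0.746 = 51.4300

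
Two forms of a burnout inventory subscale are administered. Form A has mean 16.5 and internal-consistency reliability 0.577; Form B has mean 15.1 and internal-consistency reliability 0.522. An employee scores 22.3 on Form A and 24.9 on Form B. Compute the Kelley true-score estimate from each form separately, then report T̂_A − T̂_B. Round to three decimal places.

-0.369

T̂_A = 0.577(22.3) + 0.423(16.5) = 19.84660
T̂_B = 0.522(24.9) + 0.478(15.1) = 20.21560
T̂_A − T̂_B = -0.36900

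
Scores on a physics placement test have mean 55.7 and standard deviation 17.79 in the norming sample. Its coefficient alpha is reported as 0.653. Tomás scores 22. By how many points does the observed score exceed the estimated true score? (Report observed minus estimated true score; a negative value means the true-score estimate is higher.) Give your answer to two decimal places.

T̂ = ρX + (1 − ρ)μ
  = 0.653 × 22 + 0.347 × 55.7
  = 14.366 + 19.3279
  = 33.6939
  ≈ 33.694
X − T̂ = 22 − 33.694 = -11.694 → -11.69

-11.69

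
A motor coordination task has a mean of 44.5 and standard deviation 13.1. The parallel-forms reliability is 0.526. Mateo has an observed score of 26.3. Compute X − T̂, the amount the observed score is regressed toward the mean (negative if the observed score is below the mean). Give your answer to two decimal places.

-8.63

Kelley's formula gives T̂ = 0.526·26.3 + 0.474·44.5 = 13.8338 + 21.0930 = 34.9268.
X − T̂ = 26.3 − 34.927 = -8.627 → -8.63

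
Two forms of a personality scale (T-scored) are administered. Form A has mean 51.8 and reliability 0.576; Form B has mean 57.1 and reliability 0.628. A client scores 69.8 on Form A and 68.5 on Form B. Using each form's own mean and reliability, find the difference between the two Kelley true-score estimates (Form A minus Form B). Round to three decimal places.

T̂_A = 0.576(69.8) + 0.424(51.8) = 62.16800
T̂_B = 0.628(68.5) + 0.372(57.1) = 64.25920
T̂_A − T̂_B = -2.09120

-2.091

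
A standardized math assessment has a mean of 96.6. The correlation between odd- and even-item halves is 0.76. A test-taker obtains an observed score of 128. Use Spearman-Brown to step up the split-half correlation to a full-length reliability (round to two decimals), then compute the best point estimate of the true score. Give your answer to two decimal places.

123.60

Spearman-Brown: ρ = 2r/(1 + r) = 2(0.76)/(1 + 0.76) = 1.520/1.76 = 0.8636 → 0.86
T̂ = ρX + (1 − ρ)μ
  = 0.86 × 128 + 0.14 × 96.6
  = 110.08 + 13.524
  = 123.604
  ≈ 123.60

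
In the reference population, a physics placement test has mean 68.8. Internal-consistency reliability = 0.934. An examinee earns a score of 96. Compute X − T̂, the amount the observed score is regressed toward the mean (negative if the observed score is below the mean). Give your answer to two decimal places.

Regress the observed score toward the mean by the unreliability: T̂ = 0.934·96 + 0.066·68.8 = 89.664 + 4.5408 = 94.2048.
X − T̂ = 96 − 94.205 = 1.795 → 1.80

1.80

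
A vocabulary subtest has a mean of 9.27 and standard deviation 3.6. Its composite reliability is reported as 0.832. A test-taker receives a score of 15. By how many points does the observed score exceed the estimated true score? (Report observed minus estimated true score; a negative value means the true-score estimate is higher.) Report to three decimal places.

0.963

T̂ = 0.832(15) + 0.168(9.27) = 12.480 + 1.55736 = 14.03736 → 14.0374
X − T̂ = 15 − 14.0374 = 0.9626 → 0.963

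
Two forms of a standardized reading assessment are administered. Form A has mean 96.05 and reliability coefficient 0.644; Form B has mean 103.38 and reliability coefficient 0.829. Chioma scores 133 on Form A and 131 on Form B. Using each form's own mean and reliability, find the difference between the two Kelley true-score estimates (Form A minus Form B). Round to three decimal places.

T̂_A = 0.644(133) + 0.356(96.05) = 119.84580
T̂_B = 0.829(131) + 0.171(103.38) = 126.27698
T̂_A − T̂_B = -6.43118

-6.431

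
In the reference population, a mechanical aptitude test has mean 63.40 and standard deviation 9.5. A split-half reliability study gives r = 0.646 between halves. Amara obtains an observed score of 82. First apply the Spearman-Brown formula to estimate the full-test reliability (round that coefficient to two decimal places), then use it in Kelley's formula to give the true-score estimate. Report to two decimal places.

77.91

Spearman-Brown: ρ = 2r/(1 + r) = 2(0.646)/(1 + 0.646) = 1.2920/1.646 = 0.7849 → 0.78
T̂ = ρX + (1 − ρ)μ
  = 0.78 × 82 + 0.22 × 63.40
  = 63.96 + 13.9480
  = 77.908
  ≈ 77.91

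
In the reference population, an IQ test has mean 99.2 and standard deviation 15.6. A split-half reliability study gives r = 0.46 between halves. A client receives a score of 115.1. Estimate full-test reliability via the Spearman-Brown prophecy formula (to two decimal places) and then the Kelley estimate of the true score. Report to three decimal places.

Spearman-Brown: ρ = 2r/(1 + r) = 2(0.46)/(1 + 0.46) = 0.920/1.46 = 0.6301 → 0.63
Regress the observed score toward the mean by the unreliability: T̂ = 0.63·115.1 + 0.37·99.2 = 72.513 + 36.704 = 109.2170.

109.217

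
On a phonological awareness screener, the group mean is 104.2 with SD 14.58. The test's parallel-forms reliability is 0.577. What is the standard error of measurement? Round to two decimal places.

SEM = SD · √(1 − ρ) = 14.58 × √0.423 = 14.58 × 0.6504 = 9.483

9.48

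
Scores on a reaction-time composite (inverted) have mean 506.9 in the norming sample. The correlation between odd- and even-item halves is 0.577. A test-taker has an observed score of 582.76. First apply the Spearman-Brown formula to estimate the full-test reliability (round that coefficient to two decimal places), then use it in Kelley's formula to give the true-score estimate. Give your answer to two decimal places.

Spearman-Brown: ρ = 2r/(1 + r) = 2(0.577)/(1 + 0.577) = 1.1540/1.577 = 0.7318 → 0.73
T̂ = ρX + (1 − ρ)μ
  = 0.73 × 582.76 + 0.27 × 506.9
  = 425.4148 + 136.863
  = 562.278
  ≈ 562.28

562.28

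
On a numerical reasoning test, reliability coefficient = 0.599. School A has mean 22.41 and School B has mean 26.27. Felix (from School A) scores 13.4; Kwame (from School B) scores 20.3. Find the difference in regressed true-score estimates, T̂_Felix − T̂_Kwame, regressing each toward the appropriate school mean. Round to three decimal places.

-5.681

T̂_Felix = 0.599(13.4) + 0.401(22.41) = 17.01301
T̂_Kwame = 0.599(20.3) + 0.401(26.27) = 22.69397
Difference = 17.01301 − 22.69397 = -5.68096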